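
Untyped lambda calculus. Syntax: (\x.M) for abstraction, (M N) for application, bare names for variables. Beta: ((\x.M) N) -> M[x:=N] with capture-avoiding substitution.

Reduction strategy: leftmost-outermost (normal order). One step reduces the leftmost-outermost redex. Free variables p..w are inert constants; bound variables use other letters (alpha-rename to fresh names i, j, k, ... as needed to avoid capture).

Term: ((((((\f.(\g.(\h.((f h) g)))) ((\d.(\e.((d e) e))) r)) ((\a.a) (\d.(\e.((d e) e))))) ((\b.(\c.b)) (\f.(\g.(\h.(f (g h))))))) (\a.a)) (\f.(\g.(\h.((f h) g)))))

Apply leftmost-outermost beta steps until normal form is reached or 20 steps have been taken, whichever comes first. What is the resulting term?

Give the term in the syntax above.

Step 0: ((((((\f.(\g.(\h.((f h) g)))) ((\d.(\e.((d e) e))) r)) ((\a.a) (\d.(\e.((d e) e))))) ((\b.(\c.b)) (\f.(\g.(\h.(f (g h))))))) (\a.a)) (\f.(\g.(\h.((f h) g)))))
Step 1: (((((\g.(\h.((((\d.(\e.((d e) e))) r) h) g))) ((\a.a) (\d.(\e.((d e) e))))) ((\b.(\c.b)) (\f.(\g.(\h.(f (g h))))))) (\a.a)) (\f.(\g.(\h.((f h) g)))))
Step 2: ((((\h.((((\d.(\e.((d e) e))) r) h) ((\a.a) (\d.(\e.((d e) e)))))) ((\b.(\c.b)) (\f.(\g.(\h.(f (g h))))))) (\a.a)) (\f.(\g.(\h.((f h) g)))))
Step 3: ((((((\d.(\e.((d e) e))) r) ((\b.(\c.b)) (\f.(\g.(\h.(f (g h))))))) ((\a.a) (\d.(\e.((d e) e))))) (\a.a)) (\f.(\g.(\h.((f h) g)))))
Step 4: (((((\e.((r e) e)) ((\b.(\c.b)) (\f.(\g.(\h.(f (g h))))))) ((\a.a) (\d.(\e.((d e) e))))) (\a.a)) (\f.(\g.(\h.((f h) g)))))
Step 5: (((((r ((\b.(\c.b)) (\f.(\g.(\h.(f (g h))))))) ((\b.(\c.b)) (\f.(\g.(\h.(f (g h))))))) ((\a.a) (\d.(\e.((d e) e))))) (\a.a)) (\f.(\g.(\h.((f h) g)))))
Step 6: (((((r (\c.(\f.(\g.(\h.(f (g h))))))) ((\b.(\c.b)) (\f.(\g.(\h.(f (g h))))))) ((\a.a) (\d.(\e.((d e) e))))) (\a.a)) (\f.(\g.(\h.((f h) g)))))
Step 7: (((((r (\c.(\f.(\g.(\h.(f (g h))))))) (\c.(\f.(\g.(\h.(f (g h))))))) ((\a.a) (\d.(\e.((d e) e))))) (\a.a)) (\f.(\g.(\h.((f h) g)))))
Step 8: (((((r (\c.(\f.(\g.(\h.(f (g h))))))) (\c.(\f.(\g.(\h.(f (g h))))))) (\d.(\e.((d e) e)))) (\a.a)) (\f.(\g.(\h.((f h) g)))))

Answer: (((((r (\c.(\f.(\g.(\h.(f (g h))))))) (\c.(\f.(\g.(\h.(f (g h))))))) (\d.(\e.((d e) e)))) (\a.a)) (\f.(\g.(\h.((f h) g)))))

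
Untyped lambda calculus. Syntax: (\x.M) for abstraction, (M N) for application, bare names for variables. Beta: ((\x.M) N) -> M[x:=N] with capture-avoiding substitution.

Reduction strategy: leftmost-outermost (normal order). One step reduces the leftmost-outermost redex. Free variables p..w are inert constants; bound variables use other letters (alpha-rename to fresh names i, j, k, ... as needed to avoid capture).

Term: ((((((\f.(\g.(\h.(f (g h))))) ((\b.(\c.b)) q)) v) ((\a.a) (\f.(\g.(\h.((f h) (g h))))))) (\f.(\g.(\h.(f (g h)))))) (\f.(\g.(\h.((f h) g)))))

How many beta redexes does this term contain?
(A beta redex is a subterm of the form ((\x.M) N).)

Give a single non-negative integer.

Answer: 3

Derivation:
Term: ((((((\f.(\g.(\h.(f (g h))))) ((\b.(\c.b)) q)) v) ((\a.a) (\f.(\g.(\h.((f h) (g h))))))) (\f.(\g.(\h.(f (g h)))))) (\f.(\g.(\h.((f h) g)))))
  Redex: ((\f.(\g.(\h.(f (g h))))) ((\b.(\c.b)) q))
  Redex: ((\b.(\c.b)) q)
  Redex: ((\a.a) (\f.(\g.(\h.((f h) (g h))))))
Total redexes: 3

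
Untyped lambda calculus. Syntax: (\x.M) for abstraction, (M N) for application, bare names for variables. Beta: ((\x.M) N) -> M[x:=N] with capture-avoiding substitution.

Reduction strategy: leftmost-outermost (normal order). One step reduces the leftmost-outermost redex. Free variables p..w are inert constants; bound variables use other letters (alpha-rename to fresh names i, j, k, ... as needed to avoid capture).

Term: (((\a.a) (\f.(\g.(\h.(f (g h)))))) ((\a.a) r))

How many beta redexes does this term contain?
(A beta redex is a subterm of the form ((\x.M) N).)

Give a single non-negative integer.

Term: (((\a.a) (\f.(\g.(\h.(f (g h)))))) ((\a.a) r))
  Redex: ((\a.a) (\f.(\g.(\h.(f (g h))))))
  Redex: ((\a.a) r)
Total redexes: 2

Answer: 2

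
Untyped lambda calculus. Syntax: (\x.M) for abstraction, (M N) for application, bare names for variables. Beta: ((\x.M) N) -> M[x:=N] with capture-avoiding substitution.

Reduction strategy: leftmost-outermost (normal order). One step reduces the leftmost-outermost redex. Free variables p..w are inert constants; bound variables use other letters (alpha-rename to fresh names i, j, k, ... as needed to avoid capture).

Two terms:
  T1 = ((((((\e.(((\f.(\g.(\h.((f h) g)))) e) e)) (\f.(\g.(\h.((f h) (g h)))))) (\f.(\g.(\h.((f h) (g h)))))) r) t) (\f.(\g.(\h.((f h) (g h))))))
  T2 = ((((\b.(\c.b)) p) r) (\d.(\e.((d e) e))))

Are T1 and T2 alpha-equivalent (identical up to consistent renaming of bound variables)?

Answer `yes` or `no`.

Term 1: ((((((\e.(((\f.(\g.(\h.((f h) g)))) e) e)) (\f.(\g.(\h.((f h) (g h)))))) (\f.(\g.(\h.((f h) (g h)))))) r) t) (\f.(\g.(\h.((f h) (g h))))))
Term 2: ((((\b.(\c.b)) p) r) (\d.(\e.((d e) e))))
Alpha-equivalence: compare structure up to binder renaming.
Result: False

Answer: no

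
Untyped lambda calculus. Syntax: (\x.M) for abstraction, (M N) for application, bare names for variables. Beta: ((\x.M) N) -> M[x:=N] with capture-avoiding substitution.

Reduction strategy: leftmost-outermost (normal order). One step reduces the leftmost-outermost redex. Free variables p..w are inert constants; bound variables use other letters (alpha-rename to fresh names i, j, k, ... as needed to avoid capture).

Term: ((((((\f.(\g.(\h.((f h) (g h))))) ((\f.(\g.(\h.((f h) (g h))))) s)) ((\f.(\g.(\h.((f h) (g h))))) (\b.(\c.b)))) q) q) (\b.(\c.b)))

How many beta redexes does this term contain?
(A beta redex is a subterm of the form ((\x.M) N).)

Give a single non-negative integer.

Answer: 3

Derivation:
Term: ((((((\f.(\g.(\h.((f h) (g h))))) ((\f.(\g.(\h.((f h) (g h))))) s)) ((\f.(\g.(\h.((f h) (g h))))) (\b.(\c.b)))) q) q) (\b.(\c.b)))
  Redex: ((\f.(\g.(\h.((f h) (g h))))) ((\f.(\g.(\h.((f h) (g h))))) s))
  Redex: ((\f.(\g.(\h.((f h) (g h))))) s)
  Redex: ((\f.(\g.(\h.((f h) (g h))))) (\b.(\c.b)))
Total redexes: 3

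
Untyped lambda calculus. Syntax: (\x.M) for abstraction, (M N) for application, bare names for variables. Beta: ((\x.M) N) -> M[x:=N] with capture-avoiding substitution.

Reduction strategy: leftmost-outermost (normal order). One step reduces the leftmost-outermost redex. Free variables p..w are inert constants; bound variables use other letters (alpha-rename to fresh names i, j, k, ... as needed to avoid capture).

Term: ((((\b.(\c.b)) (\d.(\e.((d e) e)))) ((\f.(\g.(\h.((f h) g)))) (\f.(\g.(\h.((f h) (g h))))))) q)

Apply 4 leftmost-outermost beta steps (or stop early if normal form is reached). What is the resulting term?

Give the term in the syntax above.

Step 0: ((((\b.(\c.b)) (\d.(\e.((d e) e)))) ((\f.(\g.(\h.((f h) g)))) (\f.(\g.(\h.((f h) (g h))))))) q)
Step 1: (((\c.(\d.(\e.((d e) e)))) ((\f.(\g.(\h.((f h) g)))) (\f.(\g.(\h.((f h) (g h))))))) q)
Step 2: ((\d.(\e.((d e) e))) q)
Step 3: (\e.((q e) e))
Step 4: (normal form reached)

Answer: (\e.((q e) e))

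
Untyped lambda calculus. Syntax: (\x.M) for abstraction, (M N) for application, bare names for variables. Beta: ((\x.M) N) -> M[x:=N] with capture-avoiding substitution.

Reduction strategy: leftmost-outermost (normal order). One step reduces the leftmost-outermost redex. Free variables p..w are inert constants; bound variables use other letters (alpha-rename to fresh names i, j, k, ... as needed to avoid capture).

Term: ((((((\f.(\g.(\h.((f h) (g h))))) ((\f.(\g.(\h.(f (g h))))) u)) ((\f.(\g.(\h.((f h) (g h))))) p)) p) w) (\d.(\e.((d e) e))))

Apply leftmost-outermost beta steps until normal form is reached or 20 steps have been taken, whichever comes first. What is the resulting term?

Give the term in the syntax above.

Answer: (((u (p (\h.((p h) (p h))))) w) (\d.(\e.((d e) e))))

Derivation:
Step 0: ((((((\f.(\g.(\h.((f h) (g h))))) ((\f.(\g.(\h.(f (g h))))) u)) ((\f.(\g.(\h.((f h) (g h))))) p)) p) w) (\d.(\e.((d e) e))))
Step 1: (((((\g.(\h.((((\f.(\g.(\h.(f (g h))))) u) h) (g h)))) ((\f.(\g.(\h.((f h) (g h))))) p)) p) w) (\d.(\e.((d e) e))))
Step 2: ((((\h.((((\f.(\g.(\h.(f (g h))))) u) h) (((\f.(\g.(\h.((f h) (g h))))) p) h))) p) w) (\d.(\e.((d e) e))))
Step 3: ((((((\f.(\g.(\h.(f (g h))))) u) p) (((\f.(\g.(\h.((f h) (g h))))) p) p)) w) (\d.(\e.((d e) e))))
Step 4: (((((\g.(\h.(u (g h)))) p) (((\f.(\g.(\h.((f h) (g h))))) p) p)) w) (\d.(\e.((d e) e))))
Step 5: ((((\h.(u (p h))) (((\f.(\g.(\h.((f h) (g h))))) p) p)) w) (\d.(\e.((d e) e))))
Step 6: (((u (p (((\f.(\g.(\h.((f h) (g h))))) p) p))) w) (\d.(\e.((d e) e))))
Step 7: (((u (p ((\g.(\h.((p h) (g h)))) p))) w) (\d.(\e.((d e) e))))
Step 8: (((u (p (\h.((p h) (p h))))) w) (\d.(\e.((d e) e))))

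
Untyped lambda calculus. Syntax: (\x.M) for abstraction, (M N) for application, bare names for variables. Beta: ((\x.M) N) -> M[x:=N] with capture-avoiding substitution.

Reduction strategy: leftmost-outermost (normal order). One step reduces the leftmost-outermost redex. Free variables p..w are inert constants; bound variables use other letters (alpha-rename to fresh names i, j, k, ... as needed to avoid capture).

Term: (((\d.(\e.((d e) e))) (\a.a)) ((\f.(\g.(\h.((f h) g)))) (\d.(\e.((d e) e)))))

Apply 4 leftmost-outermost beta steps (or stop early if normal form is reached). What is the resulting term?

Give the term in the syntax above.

Step 0: (((\d.(\e.((d e) e))) (\a.a)) ((\f.(\g.(\h.((f h) g)))) (\d.(\e.((d e) e)))))
Step 1: ((\e.(((\a.a) e) e)) ((\f.(\g.(\h.((f h) g)))) (\d.(\e.((d e) e)))))
Step 2: (((\a.a) ((\f.(\g.(\h.((f h) g)))) (\d.(\e.((d e) e))))) ((\f.(\g.(\h.((f h) g)))) (\d.(\e.((d e) e)))))
Step 3: (((\f.(\g.(\h.((f h) g)))) (\d.(\e.((d e) e)))) ((\f.(\g.(\h.((f h) g)))) (\d.(\e.((d e) e)))))
Step 4: ((\g.(\h.(((\d.(\e.((d e) e))) h) g))) ((\f.(\g.(\h.((f h) g)))) (\d.(\e.((d e) e)))))

Answer: ((\g.(\h.(((\d.(\e.((d e) e))) h) g))) ((\f.(\g.(\h.((f h) g)))) (\d.(\e.((d e) e)))))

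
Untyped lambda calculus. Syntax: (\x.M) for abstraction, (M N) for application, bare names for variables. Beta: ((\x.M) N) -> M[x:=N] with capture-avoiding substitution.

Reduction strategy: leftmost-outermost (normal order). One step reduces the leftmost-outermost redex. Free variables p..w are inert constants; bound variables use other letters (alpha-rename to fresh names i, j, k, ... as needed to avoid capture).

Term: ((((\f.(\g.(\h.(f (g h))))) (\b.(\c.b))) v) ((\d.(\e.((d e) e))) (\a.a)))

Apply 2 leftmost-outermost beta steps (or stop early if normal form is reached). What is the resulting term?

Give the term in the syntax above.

Answer: ((\h.((\b.(\c.b)) (v h))) ((\d.(\e.((d e) e))) (\a.a)))

Derivation:
Step 0: ((((\f.(\g.(\h.(f (g h))))) (\b.(\c.b))) v) ((\d.(\e.((d e) e))) (\a.a)))
Step 1: (((\g.(\h.((\b.(\c.b)) (g h)))) v) ((\d.(\e.((d e) e))) (\a.a)))
Step 2: ((\h.((\b.(\c.b)) (v h))) ((\d.(\e.((d e) e))) (\a.a)))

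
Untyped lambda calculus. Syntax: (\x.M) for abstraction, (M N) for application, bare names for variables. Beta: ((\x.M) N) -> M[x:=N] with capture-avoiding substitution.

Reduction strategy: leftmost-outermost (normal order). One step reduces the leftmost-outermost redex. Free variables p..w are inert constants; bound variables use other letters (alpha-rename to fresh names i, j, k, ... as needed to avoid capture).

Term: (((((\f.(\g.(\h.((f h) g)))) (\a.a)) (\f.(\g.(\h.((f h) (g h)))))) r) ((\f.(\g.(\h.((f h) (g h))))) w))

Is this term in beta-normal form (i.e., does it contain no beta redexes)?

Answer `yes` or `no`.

Answer: no

Derivation:
Term: (((((\f.(\g.(\h.((f h) g)))) (\a.a)) (\f.(\g.(\h.((f h) (g h)))))) r) ((\f.(\g.(\h.((f h) (g h))))) w))
Found 2 beta redex(es).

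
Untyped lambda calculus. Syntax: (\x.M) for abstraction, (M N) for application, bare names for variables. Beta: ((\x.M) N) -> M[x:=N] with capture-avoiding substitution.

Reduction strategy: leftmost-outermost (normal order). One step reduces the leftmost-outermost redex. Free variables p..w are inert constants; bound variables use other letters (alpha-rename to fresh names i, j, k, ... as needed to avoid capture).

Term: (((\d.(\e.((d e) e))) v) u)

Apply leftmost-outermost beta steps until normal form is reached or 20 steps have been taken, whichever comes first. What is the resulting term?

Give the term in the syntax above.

Answer: ((v u) u)

Derivation:
Step 0: (((\d.(\e.((d e) e))) v) u)
Step 1: ((\e.((v e) e)) u)
Step 2: ((v u) u)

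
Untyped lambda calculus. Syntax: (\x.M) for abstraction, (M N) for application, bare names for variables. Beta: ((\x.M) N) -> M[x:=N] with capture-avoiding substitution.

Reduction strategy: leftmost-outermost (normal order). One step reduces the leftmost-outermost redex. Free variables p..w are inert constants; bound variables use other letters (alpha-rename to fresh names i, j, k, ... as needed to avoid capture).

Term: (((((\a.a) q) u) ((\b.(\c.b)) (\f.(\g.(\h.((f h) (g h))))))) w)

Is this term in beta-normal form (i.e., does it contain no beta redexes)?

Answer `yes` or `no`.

Answer: no

Derivation:
Term: (((((\a.a) q) u) ((\b.(\c.b)) (\f.(\g.(\h.((f h) (g h))))))) w)
Found 2 beta redex(es).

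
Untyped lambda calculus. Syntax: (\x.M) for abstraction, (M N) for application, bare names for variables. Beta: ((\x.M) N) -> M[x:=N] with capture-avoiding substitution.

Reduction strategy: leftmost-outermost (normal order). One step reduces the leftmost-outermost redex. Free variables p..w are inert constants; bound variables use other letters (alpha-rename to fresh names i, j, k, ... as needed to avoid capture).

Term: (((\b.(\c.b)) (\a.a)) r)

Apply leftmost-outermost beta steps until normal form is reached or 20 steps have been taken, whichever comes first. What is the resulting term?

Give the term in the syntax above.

Step 0: (((\b.(\c.b)) (\a.a)) r)
Step 1: ((\c.(\a.a)) r)
Step 2: (\a.a)

Answer: (\a.a)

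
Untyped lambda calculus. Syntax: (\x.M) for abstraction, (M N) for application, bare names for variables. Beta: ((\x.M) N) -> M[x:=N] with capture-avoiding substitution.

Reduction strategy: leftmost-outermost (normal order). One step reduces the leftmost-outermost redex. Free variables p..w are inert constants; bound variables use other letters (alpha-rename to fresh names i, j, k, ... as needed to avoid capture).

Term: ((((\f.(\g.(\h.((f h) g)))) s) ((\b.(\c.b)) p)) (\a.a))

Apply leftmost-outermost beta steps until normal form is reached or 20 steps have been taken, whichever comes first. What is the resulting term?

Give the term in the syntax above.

Step 0: ((((\f.(\g.(\h.((f h) g)))) s) ((\b.(\c.b)) p)) (\a.a))
Step 1: (((\g.(\h.((s h) g))) ((\b.(\c.b)) p)) (\a.a))
Step 2: ((\h.((s h) ((\b.(\c.b)) p))) (\a.a))
Step 3: ((s (\a.a)) ((\b.(\c.b)) p))
Step 4: ((s (\a.a)) (\c.p))

Answer: ((s (\a.a)) (\c.p))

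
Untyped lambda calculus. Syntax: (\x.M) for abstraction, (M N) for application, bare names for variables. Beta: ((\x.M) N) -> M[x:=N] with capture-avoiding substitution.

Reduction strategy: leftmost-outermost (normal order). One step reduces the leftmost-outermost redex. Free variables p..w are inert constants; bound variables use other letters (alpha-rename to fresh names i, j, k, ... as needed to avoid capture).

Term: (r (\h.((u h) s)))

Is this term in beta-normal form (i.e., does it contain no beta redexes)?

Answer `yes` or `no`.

Term: (r (\h.((u h) s)))
No beta redexes found.

Answer: yes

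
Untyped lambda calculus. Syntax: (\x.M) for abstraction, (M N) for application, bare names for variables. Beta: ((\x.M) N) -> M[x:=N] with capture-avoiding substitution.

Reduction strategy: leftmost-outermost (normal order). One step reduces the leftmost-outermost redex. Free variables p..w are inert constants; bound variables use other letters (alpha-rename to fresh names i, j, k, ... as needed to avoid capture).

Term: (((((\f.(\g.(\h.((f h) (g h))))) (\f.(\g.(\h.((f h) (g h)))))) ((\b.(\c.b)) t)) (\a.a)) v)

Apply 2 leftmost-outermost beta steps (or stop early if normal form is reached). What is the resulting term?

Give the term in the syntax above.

Step 0: (((((\f.(\g.(\h.((f h) (g h))))) (\f.(\g.(\h.((f h) (g h)))))) ((\b.(\c.b)) t)) (\a.a)) v)
Step 1: ((((\g.(\h.(((\f.(\g.(\h.((f h) (g h))))) h) (g h)))) ((\b.(\c.b)) t)) (\a.a)) v)
Step 2: (((\h.(((\f.(\g.(\h.((f h) (g h))))) h) (((\b.(\c.b)) t) h))) (\a.a)) v)

Answer: (((\h.(((\f.(\g.(\h.((f h) (g h))))) h) (((\b.(\c.b)) t) h))) (\a.a)) v)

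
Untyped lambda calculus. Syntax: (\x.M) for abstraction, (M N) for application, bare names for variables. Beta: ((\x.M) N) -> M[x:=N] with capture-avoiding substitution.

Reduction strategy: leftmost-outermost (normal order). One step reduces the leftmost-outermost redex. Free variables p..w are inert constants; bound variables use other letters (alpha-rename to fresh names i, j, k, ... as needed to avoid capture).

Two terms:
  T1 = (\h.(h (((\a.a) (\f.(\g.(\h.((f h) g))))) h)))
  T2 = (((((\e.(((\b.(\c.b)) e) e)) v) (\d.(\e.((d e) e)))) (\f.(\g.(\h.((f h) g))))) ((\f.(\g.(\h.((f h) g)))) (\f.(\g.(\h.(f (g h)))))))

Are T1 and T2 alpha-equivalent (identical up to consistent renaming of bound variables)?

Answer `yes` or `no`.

Term 1: (\h.(h (((\a.a) (\f.(\g.(\h.((f h) g))))) h)))
Term 2: (((((\e.(((\b.(\c.b)) e) e)) v) (\d.(\e.((d e) e)))) (\f.(\g.(\h.((f h) g))))) ((\f.(\g.(\h.((f h) g)))) (\f.(\g.(\h.(f (g h)))))))
Alpha-equivalence: compare structure up to binder renaming.
Result: False

Answer: no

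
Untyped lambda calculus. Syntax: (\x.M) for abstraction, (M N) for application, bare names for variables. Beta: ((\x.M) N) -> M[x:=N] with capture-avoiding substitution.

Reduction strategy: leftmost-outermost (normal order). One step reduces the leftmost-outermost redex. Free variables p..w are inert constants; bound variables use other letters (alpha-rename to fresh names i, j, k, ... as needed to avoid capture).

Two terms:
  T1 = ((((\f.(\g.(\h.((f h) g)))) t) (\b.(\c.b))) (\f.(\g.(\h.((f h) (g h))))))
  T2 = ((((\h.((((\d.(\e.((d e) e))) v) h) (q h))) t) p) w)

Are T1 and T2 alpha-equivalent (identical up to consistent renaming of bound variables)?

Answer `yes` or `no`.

Term 1: ((((\f.(\g.(\h.((f h) g)))) t) (\b.(\c.b))) (\f.(\g.(\h.((f h) (g h))))))
Term 2: ((((\h.((((\d.(\e.((d e) e))) v) h) (q h))) t) p) w)
Alpha-equivalence: compare structure up to binder renaming.
Result: False

Answer: no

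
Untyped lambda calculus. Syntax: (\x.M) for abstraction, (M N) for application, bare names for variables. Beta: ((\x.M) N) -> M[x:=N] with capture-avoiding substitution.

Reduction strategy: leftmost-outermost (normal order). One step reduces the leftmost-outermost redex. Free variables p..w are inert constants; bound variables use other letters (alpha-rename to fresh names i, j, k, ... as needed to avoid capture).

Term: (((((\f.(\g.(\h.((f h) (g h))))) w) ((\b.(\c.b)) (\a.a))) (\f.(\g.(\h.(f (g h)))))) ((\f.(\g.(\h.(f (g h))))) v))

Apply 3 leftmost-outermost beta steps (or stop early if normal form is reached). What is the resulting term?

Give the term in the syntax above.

Answer: (((w (\f.(\g.(\h.(f (g h)))))) (((\b.(\c.b)) (\a.a)) (\f.(\g.(\h.(f (g h))))))) ((\f.(\g.(\h.(f (g h))))) v))

Derivation:
Step 0: (((((\f.(\g.(\h.((f h) (g h))))) w) ((\b.(\c.b)) (\a.a))) (\f.(\g.(\h.(f (g h)))))) ((\f.(\g.(\h.(f (g h))))) v))
Step 1: ((((\g.(\h.((w h) (g h)))) ((\b.(\c.b)) (\a.a))) (\f.(\g.(\h.(f (g h)))))) ((\f.(\g.(\h.(f (g h))))) v))
Step 2: (((\h.((w h) (((\b.(\c.b)) (\a.a)) h))) (\f.(\g.(\h.(f (g h)))))) ((\f.(\g.(\h.(f (g h))))) v))
Step 3: (((w (\f.(\g.(\h.(f (g h)))))) (((\b.(\c.b)) (\a.a)) (\f.(\g.(\h.(f (g h))))))) ((\f.(\g.(\h.(f (g h))))) v))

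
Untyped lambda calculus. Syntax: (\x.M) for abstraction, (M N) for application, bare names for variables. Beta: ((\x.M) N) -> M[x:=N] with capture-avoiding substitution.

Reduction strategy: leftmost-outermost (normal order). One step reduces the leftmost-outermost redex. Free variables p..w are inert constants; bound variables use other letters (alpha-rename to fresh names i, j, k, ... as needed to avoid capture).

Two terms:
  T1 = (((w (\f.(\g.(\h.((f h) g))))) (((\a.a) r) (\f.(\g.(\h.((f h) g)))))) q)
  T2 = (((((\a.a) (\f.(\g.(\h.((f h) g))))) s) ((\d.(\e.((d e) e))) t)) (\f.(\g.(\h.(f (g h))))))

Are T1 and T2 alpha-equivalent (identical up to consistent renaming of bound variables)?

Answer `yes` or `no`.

Answer: no

Derivation:
Term 1: (((w (\f.(\g.(\h.((f h) g))))) (((\a.a) r) (\f.(\g.(\h.((f h) g)))))) q)
Term 2: (((((\a.a) (\f.(\g.(\h.((f h) g))))) s) ((\d.(\e.((d e) e))) t)) (\f.(\g.(\h.(f (g h))))))
Alpha-equivalence: compare structure up to binder renaming.
Result: False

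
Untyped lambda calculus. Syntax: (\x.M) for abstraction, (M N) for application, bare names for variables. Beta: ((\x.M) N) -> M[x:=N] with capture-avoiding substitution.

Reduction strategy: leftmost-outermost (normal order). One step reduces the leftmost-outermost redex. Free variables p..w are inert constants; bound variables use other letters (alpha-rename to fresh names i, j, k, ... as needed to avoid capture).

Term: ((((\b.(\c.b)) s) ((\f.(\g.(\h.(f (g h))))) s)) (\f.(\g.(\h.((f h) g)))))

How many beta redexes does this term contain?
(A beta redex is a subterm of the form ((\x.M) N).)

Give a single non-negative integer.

Term: ((((\b.(\c.b)) s) ((\f.(\g.(\h.(f (g h))))) s)) (\f.(\g.(\h.((f h) g)))))
  Redex: ((\b.(\c.b)) s)
  Redex: ((\f.(\g.(\h.(f (g h))))) s)
Total redexes: 2

Answer: 2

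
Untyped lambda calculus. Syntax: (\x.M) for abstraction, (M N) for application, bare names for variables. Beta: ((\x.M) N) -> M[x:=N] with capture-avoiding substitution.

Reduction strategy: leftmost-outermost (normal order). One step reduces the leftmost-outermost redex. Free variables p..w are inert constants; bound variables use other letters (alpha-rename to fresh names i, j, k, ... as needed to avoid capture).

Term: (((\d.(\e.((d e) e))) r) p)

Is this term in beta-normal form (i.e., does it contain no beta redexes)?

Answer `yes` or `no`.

Answer: no

Derivation:
Term: (((\d.(\e.((d e) e))) r) p)
Found 1 beta redex(es).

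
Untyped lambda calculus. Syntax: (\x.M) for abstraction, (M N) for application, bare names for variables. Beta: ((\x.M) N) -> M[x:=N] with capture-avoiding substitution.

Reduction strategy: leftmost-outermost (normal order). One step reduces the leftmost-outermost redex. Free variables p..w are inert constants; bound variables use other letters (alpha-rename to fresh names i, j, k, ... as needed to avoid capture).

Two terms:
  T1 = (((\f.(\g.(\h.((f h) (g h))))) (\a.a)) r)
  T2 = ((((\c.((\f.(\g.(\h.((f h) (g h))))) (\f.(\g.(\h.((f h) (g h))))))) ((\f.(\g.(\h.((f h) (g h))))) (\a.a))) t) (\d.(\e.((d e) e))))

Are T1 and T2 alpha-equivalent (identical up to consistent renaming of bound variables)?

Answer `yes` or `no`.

Answer: no

Derivation:
Term 1: (((\f.(\g.(\h.((f h) (g h))))) (\a.a)) r)
Term 2: ((((\c.((\f.(\g.(\h.((f h) (g h))))) (\f.(\g.(\h.((f h) (g h))))))) ((\f.(\g.(\h.((f h) (g h))))) (\a.a))) t) (\d.(\e.((d e) e))))
Alpha-equivalence: compare structure up to binder renaming.
Result: False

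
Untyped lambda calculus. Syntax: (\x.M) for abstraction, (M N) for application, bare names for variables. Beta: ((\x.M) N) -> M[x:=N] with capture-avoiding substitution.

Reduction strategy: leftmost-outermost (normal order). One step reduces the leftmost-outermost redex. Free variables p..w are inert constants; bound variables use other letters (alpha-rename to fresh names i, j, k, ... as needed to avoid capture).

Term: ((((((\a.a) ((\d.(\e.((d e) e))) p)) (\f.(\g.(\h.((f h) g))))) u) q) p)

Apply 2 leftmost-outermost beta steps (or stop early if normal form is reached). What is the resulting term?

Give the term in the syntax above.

Answer: (((((\e.((p e) e)) (\f.(\g.(\h.((f h) g))))) u) q) p)

Derivation:
Step 0: ((((((\a.a) ((\d.(\e.((d e) e))) p)) (\f.(\g.(\h.((f h) g))))) u) q) p)
Step 1: ((((((\d.(\e.((d e) e))) p) (\f.(\g.(\h.((f h) g))))) u) q) p)
Step 2: (((((\e.((p e) e)) (\f.(\g.(\h.((f h) g))))) u) q) p)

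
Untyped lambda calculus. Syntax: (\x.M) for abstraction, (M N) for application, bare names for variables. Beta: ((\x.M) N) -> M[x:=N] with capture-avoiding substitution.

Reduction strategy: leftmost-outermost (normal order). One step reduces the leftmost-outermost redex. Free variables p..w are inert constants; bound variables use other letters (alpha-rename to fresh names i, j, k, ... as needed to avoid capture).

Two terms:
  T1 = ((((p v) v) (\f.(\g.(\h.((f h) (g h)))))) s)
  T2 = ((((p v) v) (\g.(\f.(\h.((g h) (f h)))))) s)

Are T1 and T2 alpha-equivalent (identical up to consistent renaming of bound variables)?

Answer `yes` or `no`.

Term 1: ((((p v) v) (\f.(\g.(\h.((f h) (g h)))))) s)
Term 2: ((((p v) v) (\g.(\f.(\h.((g h) (f h)))))) s)
Alpha-equivalence: compare structure up to binder renaming.
Result: True

Answer: yes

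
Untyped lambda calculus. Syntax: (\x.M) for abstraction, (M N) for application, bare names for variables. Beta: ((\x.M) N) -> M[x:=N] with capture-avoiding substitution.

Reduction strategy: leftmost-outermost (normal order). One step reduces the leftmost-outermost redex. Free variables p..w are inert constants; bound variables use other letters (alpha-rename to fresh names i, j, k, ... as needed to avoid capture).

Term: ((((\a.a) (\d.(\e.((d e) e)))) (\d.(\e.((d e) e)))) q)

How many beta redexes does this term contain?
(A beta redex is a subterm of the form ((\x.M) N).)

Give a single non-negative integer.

Answer: 1

Derivation:
Term: ((((\a.a) (\d.(\e.((d e) e)))) (\d.(\e.((d e) e)))) q)
  Redex: ((\a.a) (\d.(\e.((d e) e))))
Total redexes: 1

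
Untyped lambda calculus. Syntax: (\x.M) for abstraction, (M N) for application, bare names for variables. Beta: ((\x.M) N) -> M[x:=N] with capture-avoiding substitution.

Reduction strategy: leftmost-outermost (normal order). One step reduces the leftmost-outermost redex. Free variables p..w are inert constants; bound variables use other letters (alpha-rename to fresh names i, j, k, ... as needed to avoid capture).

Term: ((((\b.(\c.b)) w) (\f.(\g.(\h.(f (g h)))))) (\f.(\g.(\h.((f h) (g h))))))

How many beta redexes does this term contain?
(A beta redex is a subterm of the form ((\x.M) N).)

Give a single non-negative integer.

Term: ((((\b.(\c.b)) w) (\f.(\g.(\h.(f (g h)))))) (\f.(\g.(\h.((f h) (g h))))))
  Redex: ((\b.(\c.b)) w)
Total redexes: 1

Answer: 1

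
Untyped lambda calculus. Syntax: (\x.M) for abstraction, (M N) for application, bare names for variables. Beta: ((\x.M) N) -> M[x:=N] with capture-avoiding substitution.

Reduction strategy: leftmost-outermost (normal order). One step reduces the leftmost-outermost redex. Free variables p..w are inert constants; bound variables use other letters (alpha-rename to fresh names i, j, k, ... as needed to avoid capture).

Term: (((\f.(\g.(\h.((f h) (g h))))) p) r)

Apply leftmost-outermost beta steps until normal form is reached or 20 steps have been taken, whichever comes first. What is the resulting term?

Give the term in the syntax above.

Step 0: (((\f.(\g.(\h.((f h) (g h))))) p) r)
Step 1: ((\g.(\h.((p h) (g h)))) r)
Step 2: (\h.((p h) (r h)))

Answer: (\h.((p h) (r h)))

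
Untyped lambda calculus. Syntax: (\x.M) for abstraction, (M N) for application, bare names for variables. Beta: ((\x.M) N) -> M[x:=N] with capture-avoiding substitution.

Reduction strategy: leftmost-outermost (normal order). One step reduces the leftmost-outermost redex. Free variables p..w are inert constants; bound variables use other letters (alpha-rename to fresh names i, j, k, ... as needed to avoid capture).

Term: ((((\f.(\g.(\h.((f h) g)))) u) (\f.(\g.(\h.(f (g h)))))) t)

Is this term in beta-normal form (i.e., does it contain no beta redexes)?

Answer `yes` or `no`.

Answer: no

Derivation:
Term: ((((\f.(\g.(\h.((f h) g)))) u) (\f.(\g.(\h.(f (g h)))))) t)
Found 1 beta redex(es).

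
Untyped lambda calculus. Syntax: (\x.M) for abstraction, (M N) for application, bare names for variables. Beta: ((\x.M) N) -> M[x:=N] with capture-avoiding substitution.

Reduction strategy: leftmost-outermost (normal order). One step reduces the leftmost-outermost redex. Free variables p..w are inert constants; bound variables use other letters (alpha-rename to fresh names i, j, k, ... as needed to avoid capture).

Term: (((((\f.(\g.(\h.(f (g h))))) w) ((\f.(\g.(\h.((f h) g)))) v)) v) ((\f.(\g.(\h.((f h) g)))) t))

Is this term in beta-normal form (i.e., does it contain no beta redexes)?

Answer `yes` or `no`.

Answer: no

Derivation:
Term: (((((\f.(\g.(\h.(f (g h))))) w) ((\f.(\g.(\h.((f h) g)))) v)) v) ((\f.(\g.(\h.((f h) g)))) t))
Found 3 beta redex(es).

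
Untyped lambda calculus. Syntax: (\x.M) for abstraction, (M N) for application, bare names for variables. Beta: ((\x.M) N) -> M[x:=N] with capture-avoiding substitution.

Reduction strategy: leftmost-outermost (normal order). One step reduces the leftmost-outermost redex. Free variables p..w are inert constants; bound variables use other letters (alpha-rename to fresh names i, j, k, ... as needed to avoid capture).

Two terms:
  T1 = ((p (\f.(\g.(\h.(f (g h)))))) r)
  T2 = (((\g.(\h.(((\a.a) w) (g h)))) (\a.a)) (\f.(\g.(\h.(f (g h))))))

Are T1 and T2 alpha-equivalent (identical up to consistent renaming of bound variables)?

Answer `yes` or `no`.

Term 1: ((p (\f.(\g.(\h.(f (g h)))))) r)
Term 2: (((\g.(\h.(((\a.a) w) (g h)))) (\a.a)) (\f.(\g.(\h.(f (g h))))))
Alpha-equivalence: compare structure up to binder renaming.
Result: False

Answer: no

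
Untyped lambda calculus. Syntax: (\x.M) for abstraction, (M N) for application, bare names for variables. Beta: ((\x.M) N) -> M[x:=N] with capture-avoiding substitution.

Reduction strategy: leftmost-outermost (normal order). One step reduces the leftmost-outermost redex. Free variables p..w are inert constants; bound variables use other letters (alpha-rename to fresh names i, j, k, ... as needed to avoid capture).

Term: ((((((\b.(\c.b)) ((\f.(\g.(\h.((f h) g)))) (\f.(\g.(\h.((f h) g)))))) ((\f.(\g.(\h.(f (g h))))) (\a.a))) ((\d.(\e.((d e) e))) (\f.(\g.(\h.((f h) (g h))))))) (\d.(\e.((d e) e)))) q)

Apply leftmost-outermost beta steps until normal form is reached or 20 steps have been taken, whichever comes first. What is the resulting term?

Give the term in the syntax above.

Step 0: ((((((\b.(\c.b)) ((\f.(\g.(\h.((f h) g)))) (\f.(\g.(\h.((f h) g)))))) ((\f.(\g.(\h.(f (g h))))) (\a.a))) ((\d.(\e.((d e) e))) (\f.(\g.(\h.((f h) (g h))))))) (\d.(\e.((d e) e)))) q)
Step 1: (((((\c.((\f.(\g.(\h.((f h) g)))) (\f.(\g.(\h.((f h) g)))))) ((\f.(\g.(\h.(f (g h))))) (\a.a))) ((\d.(\e.((d e) e))) (\f.(\g.(\h.((f h) (g h))))))) (\d.(\e.((d e) e)))) q)
Step 2: (((((\f.(\g.(\h.((f h) g)))) (\f.(\g.(\h.((f h) g))))) ((\d.(\e.((d e) e))) (\f.(\g.(\h.((f h) (g h))))))) (\d.(\e.((d e) e)))) q)
Step 3: ((((\g.(\h.(((\f.(\g.(\h.((f h) g)))) h) g))) ((\d.(\e.((d e) e))) (\f.(\g.(\h.((f h) (g h))))))) (\d.(\e.((d e) e)))) q)
Step 4: (((\h.(((\f.(\g.(\h.((f h) g)))) h) ((\d.(\e.((d e) e))) (\f.(\g.(\h.((f h) (g h)))))))) (\d.(\e.((d e) e)))) q)
Step 5: ((((\f.(\g.(\h.((f h) g)))) (\d.(\e.((d e) e)))) ((\d.(\e.((d e) e))) (\f.(\g.(\h.((f h) (g h))))))) q)
Step 6: (((\g.(\h.(((\d.(\e.((d e) e))) h) g))) ((\d.(\e.((d e) e))) (\f.(\g.(\h.((f h) (g h))))))) q)
Step 7: ((\h.(((\d.(\e.((d e) e))) h) ((\d.(\e.((d e) e))) (\f.(\g.(\h.((f h) (g h)))))))) q)
Step 8: (((\d.(\e.((d e) e))) q) ((\d.(\e.((d e) e))) (\f.(\g.(\h.((f h) (g h)))))))
Step 9: ((\e.((q e) e)) ((\d.(\e.((d e) e))) (\f.(\g.(\h.((f h) (g h)))))))
Step 10: ((q ((\d.(\e.((d e) e))) (\f.(\g.(\h.((f h) (g h))))))) ((\d.(\e.((d e) e))) (\f.(\g.(\h.((f h) (g h)))))))
Step 11: ((q (\e.(((\f.(\g.(\h.((f h) (g h))))) e) e))) ((\d.(\e.((d e) e))) (\f.(\g.(\h.((f h) (g h)))))))
Step 12: ((q (\e.((\g.(\h.((e h) (g h)))) e))) ((\d.(\e.((d e) e))) (\f.(\g.(\h.((f h) (g h)))))))
Step 13: ((q (\e.(\h.((e h) (e h))))) ((\d.(\e.((d e) e))) (\f.(\g.(\h.((f h) (g h)))))))
Step 14: ((q (\e.(\h.((e h) (e h))))) (\e.(((\f.(\g.(\h.((f h) (g h))))) e) e)))
Step 15: ((q (\e.(\h.((e h) (e h))))) (\e.((\g.(\h.((e h) (g h)))) e)))
Step 16: ((q (\e.(\h.((e h) (e h))))) (\e.(\h.((e h) (e h)))))

Answer: ((q (\e.(\h.((e h) (e h))))) (\e.(\h.((e h) (e h)))))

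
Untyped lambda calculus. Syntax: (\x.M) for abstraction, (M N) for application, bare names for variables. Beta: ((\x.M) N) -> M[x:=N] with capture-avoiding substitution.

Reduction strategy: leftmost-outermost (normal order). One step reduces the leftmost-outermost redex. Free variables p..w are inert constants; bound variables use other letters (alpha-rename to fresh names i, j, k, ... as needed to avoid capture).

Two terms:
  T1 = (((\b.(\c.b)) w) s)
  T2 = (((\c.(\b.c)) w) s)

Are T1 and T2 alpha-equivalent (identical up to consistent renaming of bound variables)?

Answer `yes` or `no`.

Answer: yes

Derivation:
Term 1: (((\b.(\c.b)) w) s)
Term 2: (((\c.(\b.c)) w) s)
Alpha-equivalence: compare structure up to binder renaming.
Result: True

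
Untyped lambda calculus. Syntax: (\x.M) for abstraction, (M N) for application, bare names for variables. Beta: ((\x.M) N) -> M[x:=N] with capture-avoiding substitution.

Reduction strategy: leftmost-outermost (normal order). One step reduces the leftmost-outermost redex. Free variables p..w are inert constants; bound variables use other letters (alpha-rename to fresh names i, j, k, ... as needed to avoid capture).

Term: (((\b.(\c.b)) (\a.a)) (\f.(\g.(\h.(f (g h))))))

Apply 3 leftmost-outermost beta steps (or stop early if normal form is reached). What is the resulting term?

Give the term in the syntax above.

Answer: (\a.a)

Derivation:
Step 0: (((\b.(\c.b)) (\a.a)) (\f.(\g.(\h.(f (g h))))))
Step 1: ((\c.(\a.a)) (\f.(\g.(\h.(f (g h))))))
Step 2: (\a.a)
Step 3: (normal form reached)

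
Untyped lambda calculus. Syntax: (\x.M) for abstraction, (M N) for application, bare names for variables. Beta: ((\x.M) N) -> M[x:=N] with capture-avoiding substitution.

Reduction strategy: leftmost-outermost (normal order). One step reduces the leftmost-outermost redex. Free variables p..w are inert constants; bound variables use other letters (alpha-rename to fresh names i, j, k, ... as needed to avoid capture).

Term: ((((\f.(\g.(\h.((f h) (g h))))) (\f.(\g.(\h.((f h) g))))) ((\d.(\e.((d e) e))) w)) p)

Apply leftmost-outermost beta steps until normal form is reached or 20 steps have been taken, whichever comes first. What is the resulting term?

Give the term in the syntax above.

Answer: (\h.((p h) ((w p) p)))

Derivation:
Step 0: ((((\f.(\g.(\h.((f h) (g h))))) (\f.(\g.(\h.((f h) g))))) ((\d.(\e.((d e) e))) w)) p)
Step 1: (((\g.(\h.(((\f.(\g.(\h.((f h) g)))) h) (g h)))) ((\d.(\e.((d e) e))) w)) p)
Step 2: ((\h.(((\f.(\g.(\h.((f h) g)))) h) (((\d.(\e.((d e) e))) w) h))) p)
Step 3: (((\f.(\g.(\h.((f h) g)))) p) (((\d.(\e.((d e) e))) w) p))
Step 4: ((\g.(\h.((p h) g))) (((\d.(\e.((d e) e))) w) p))
Step 5: (\h.((p h) (((\d.(\e.((d e) e))) w) p)))
Step 6: (\h.((p h) ((\e.((w e) e)) p)))
Step 7: (\h.((p h) ((w p) p)))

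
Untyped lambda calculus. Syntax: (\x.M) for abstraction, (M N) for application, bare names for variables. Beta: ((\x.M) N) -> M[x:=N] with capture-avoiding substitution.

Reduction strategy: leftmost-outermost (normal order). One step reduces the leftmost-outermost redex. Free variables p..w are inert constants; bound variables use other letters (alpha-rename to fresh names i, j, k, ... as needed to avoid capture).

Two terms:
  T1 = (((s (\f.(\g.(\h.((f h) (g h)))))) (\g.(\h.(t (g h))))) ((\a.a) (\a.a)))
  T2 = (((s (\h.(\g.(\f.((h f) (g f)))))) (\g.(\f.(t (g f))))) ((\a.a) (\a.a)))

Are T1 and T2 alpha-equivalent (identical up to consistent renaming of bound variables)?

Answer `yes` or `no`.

Term 1: (((s (\f.(\g.(\h.((f h) (g h)))))) (\g.(\h.(t (g h))))) ((\a.a) (\a.a)))
Term 2: (((s (\h.(\g.(\f.((h f) (g f)))))) (\g.(\f.(t (g f))))) ((\a.a) (\a.a)))
Alpha-equivalence: compare structure up to binder renaming.
Result: True

Answer: yes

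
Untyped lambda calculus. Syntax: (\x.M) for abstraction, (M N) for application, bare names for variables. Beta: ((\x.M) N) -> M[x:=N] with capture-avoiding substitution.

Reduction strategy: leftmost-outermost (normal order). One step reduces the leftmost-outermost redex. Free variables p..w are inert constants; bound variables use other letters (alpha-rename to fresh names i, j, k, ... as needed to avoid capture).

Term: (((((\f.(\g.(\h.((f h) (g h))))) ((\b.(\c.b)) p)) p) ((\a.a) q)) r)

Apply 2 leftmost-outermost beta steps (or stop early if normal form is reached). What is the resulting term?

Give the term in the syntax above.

Answer: (((\h.((((\b.(\c.b)) p) h) (p h))) ((\a.a) q)) r)

Derivation:
Step 0: (((((\f.(\g.(\h.((f h) (g h))))) ((\b.(\c.b)) p)) p) ((\a.a) q)) r)
Step 1: ((((\g.(\h.((((\b.(\c.b)) p) h) (g h)))) p) ((\a.a) q)) r)
Step 2: (((\h.((((\b.(\c.b)) p) h) (p h))) ((\a.a) q)) r)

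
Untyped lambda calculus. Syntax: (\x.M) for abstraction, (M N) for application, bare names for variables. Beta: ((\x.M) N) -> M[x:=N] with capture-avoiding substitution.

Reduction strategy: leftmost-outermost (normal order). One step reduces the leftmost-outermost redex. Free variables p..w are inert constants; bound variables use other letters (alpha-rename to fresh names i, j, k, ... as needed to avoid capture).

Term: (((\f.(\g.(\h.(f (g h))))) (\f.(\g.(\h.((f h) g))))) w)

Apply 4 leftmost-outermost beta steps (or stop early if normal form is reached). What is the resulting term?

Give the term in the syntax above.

Answer: (\h.(\g.(\i.(((w h) i) g))))

Derivation:
Step 0: (((\f.(\g.(\h.(f (g h))))) (\f.(\g.(\h.((f h) g))))) w)
Step 1: ((\g.(\h.((\f.(\g.(\h.((f h) g)))) (g h)))) w)
Step 2: (\h.((\f.(\g.(\h.((f h) g)))) (w h)))
Step 3: (\h.(\g.(\i.(((w h) i) g))))
Step 4: (normal form reached)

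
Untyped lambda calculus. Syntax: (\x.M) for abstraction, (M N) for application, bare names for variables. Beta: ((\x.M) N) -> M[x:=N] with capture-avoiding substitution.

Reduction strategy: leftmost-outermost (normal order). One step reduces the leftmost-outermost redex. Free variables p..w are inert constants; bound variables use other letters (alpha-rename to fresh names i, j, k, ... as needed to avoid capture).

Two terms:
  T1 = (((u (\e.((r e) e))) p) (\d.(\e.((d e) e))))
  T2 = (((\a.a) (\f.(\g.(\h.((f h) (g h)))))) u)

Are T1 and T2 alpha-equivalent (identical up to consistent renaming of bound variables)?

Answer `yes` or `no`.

Answer: no

Derivation:
Term 1: (((u (\e.((r e) e))) p) (\d.(\e.((d e) e))))
Term 2: (((\a.a) (\f.(\g.(\h.((f h) (g h)))))) u)
Alpha-equivalence: compare structure up to binder renaming.
Result: False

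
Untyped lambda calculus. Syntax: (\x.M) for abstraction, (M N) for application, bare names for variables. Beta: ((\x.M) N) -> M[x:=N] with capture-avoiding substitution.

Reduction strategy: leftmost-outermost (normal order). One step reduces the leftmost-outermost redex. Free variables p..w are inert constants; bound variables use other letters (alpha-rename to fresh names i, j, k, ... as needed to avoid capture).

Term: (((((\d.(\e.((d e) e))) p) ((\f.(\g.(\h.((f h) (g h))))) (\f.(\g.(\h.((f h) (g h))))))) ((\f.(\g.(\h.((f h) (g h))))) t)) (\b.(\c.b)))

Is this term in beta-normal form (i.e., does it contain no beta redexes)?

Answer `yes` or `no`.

Answer: no

Derivation:
Term: (((((\d.(\e.((d e) e))) p) ((\f.(\g.(\h.((f h) (g h))))) (\f.(\g.(\h.((f h) (g h))))))) ((\f.(\g.(\h.((f h) (g h))))) t)) (\b.(\c.b)))
Found 3 beta redex(es).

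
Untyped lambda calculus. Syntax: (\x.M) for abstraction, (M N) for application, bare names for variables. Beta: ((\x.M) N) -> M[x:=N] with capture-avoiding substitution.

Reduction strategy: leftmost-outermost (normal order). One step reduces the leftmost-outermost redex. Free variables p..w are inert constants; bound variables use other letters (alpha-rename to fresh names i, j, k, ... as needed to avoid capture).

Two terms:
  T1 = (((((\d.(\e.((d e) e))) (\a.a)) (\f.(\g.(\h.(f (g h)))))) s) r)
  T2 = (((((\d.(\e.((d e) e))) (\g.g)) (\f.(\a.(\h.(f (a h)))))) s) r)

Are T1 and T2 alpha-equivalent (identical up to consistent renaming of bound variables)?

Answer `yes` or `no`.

Term 1: (((((\d.(\e.((d e) e))) (\a.a)) (\f.(\g.(\h.(f (g h)))))) s) r)
Term 2: (((((\d.(\e.((d e) e))) (\g.g)) (\f.(\a.(\h.(f (a h)))))) s) r)
Alpha-equivalence: compare structure up to binder renaming.
Result: True

Answer: yes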